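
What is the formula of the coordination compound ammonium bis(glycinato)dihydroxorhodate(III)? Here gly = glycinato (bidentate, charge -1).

Ligands: 2 hydroxo (OH, -1), 2 glycinato (gly, -1). Ligand charge sum = -4.
Charge balance with ammonium (+1) requires 1 complex ion per 1 ammonium.

NH4[Rh(gly)2(OH)2]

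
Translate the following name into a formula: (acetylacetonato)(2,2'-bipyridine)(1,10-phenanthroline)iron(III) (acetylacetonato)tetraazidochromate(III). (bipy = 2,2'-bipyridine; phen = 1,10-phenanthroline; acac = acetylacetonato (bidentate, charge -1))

[Fe(acac)(bipy)(phen)][Cr(acac)(N3)4]

Cation [Fe…]: ligand charges -1, Fe(III) ⇒ ion charge 2+.
Anion [Cr…]: ligand charges -5, Cr(III) ⇒ ion charge 2−.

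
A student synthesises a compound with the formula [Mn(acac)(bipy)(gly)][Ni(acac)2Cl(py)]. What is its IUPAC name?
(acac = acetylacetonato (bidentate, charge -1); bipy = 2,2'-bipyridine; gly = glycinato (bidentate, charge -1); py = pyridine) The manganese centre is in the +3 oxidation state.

Both ions are complex: the cation is named first with the plain metal name, the anion second with the -ate form; each ion's ligands are alphabetised independently.
Mn is given as +3; the cation's ligand charges sum to -2, so the complex cation is 1+.
A 1:1 salt means the anion carries the equal and opposite charge, 1−.
Anion: ligand charges sum to -3; for the ion to be 1−, Ni = +2.

(acetylacetonato)(2,2'-bipyridine)(glycinato)manganese(III) bis(acetylacetonato)chloro(pyridine)nickelate(II)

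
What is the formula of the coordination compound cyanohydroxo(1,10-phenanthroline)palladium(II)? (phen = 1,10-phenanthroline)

Ligands: 1 1,10-phenanthroline (phen, neutral), 1 cyano (CN, -1), 1 hydroxo (OH, -1). Ligand charge sum = -2.
With Pd in oxidation state +2, the complex ion is [Pd...].

[Pd(CN)(OH)(phen)]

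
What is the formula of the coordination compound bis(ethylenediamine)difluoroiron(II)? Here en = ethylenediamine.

[Fe(en)2F2]

Ligands: 2 fluoro (F, -1), 2 ethylenediamine (en, neutral). Ligand charge sum = -2.
With Fe in oxidation state +2, the complex ion is [Fe...].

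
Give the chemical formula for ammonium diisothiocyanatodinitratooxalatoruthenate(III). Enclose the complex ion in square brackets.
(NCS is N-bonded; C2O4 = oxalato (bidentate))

Ligands: 2 isothiocyanato (NCS, -1), 1 oxalato (C2O4, -2), 2 nitrato (NO3, -1). Ligand charge sum = -6.
Charge balance with ammonium (+1) requires 1 complex ion per 3 ammonium.

(NH4)3[Ru(C2O4)(NCS)2(NO3)2]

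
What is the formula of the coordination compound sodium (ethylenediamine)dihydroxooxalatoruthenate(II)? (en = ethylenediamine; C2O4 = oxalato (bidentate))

Ligands: 2 hydroxo (OH, -1), 1 ethylenediamine (en, neutral), 1 oxalato (C2O4, -2). Ligand charge sum = -4.
With Ru in oxidation state +2, the complex ion is [Ru...]^2−.
Charge balance with sodium (+1) requires 1 complex ion per 2 sodium.

Na2[Ru(C2O4)(en)(OH)2]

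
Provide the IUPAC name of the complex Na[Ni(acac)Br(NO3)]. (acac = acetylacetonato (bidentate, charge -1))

sodium (acetylacetonato)bromonitratonickelate(II)

The 1 sodium counter-ion carries a total charge of +1, so each complex ion is 1−.
Ligand charges: 1×acetylacetonato (-1 each), 1×bromo (-1 each), 1×nitrato (-1 each); total -3. So Ni + (-3) = 1−, giving Ni = +2.
Ligands are named alphabetically: acetylacetonato before bromo before nitrato.
The complex ion is anionic, so nickel takes the -ate form nickelate(II).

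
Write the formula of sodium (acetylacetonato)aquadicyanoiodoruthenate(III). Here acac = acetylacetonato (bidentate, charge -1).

Na[Ru(acac)(CN)2(H2O)I]

Ligands: 1 iodo (I, -1), 1 aqua (H2O, neutral), 1 acetylacetonato (acac, -1), 2 cyano (CN, -1). Ligand charge sum = -4.
Charge balance with sodium (+1) requires 1 complex ion per 1 sodium.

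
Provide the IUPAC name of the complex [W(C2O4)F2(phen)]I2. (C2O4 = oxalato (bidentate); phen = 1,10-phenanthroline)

The 2 iodide counter-ions carry a total charge of -2, so each complex ion is 2+.
Ligand charges: 2×fluoro (-1 each), 1×oxalato (-2 each), 1×1,10-phenanthroline (neutral); total -4. So W + (-4) = 2+, giving W = +6.
Ligands are named alphabetically: fluoro before oxalato before phenanthroline.

difluorooxalato(1,10-phenanthroline)tungsten(VI) iodide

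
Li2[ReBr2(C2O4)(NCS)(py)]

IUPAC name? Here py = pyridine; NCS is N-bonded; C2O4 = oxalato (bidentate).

lithium dibromoisothiocyanatooxalato(pyridine)rhenate(III)

The 2 lithium counter-ions carry a total charge of +2, so each complex ion is 2−.
Ligand charges: 1×pyridine (neutral), 1×isothiocyanato (-1 each), 1×oxalato (-2 each), 2×bromo (-1 each); total -5. So Re + (-5) = 2−, giving Re = +3.
Ligands are named alphabetically: bromo before isothiocyanato before oxalato before pyridine.
The complex ion is anionic, so rhenium takes the -ate form rhenate(III).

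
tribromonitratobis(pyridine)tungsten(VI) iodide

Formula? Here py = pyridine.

Ligands: 1 nitrato (NO3, -1), 2 pyridine (py, neutral), 3 bromo (Br, -1). Ligand charge sum = -4.
With W in oxidation state +6, the complex ion is [W...]^2+.
Charge balance with iodide (-1) requires 1 complex ion per 2 iodide.

[WBr3(NO3)(py)2]I2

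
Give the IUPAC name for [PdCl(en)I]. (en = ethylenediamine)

chloro(ethylenediamine)iodopalladium(II)

There is no counter-ion, so the complex is neutral overall.
Ligand charges: 1×iodo (-1 each), 1×chloro (-1 each), 1×ethylenediamine (neutral); total -2. So Pd + (-2) = 0, giving Pd = +2.
Ligands are named alphabetically: chloro before ethylenediamine before iodo.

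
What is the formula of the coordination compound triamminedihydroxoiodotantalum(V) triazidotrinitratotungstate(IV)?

[TaI(NH3)3(OH)2][W(N3)3(NO3)3]

Cation [Ta…]: ligand charges -3, Ta(V) ⇒ ion charge 2+.
Anion [W…]: ligand charges -6, W(IV) ⇒ ion charge 2−.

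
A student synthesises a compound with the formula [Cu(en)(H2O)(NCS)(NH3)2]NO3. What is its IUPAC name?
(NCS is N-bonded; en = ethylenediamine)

diammineaqua(ethylenediamine)isothiocyanatocopper(II) nitrate

The 1 nitrate counter-ion carries a total charge of -1, so each complex ion is 1+.
Ligand charges: 1×isothiocyanato (-1 each), 1×ethylenediamine (neutral), 1×aqua (neutral), 2×ammine (neutral); total -1. So Cu + (-1) = 1+, giving Cu = +2.
Ligands are named alphabetically: ammine before aqua before ethylenediamine before isothiocyanato.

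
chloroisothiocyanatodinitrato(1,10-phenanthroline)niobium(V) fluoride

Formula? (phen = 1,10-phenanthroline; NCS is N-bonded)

Ligands: 1 chloro (Cl, -1), 2 nitrato (NO3, -1), 1 1,10-phenanthroline (phen, neutral), 1 isothiocyanato (NCS, -1). Ligand charge sum = -4.
With Nb in oxidation state +5, the complex ion is [Nb...]^1+.
Charge balance with fluoride (-1) requires 1 complex ion per 1 fluoride.

[NbCl(NCS)(NO3)2(phen)]F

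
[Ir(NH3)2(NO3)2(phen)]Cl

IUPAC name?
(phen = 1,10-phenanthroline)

The 1 chloride counter-ion carries a total charge of -1, so each complex ion is 1+.
Ligand charges: 2×nitrato (-1 each), 2×ammine (neutral), 1×1,10-phenanthroline (neutral); total -2. So Ir + (-2) = 1+, giving Ir = +3.
Ligands are named alphabetically: ammine before nitrato before phenanthroline.

diamminedinitrato(1,10-phenanthroline)iridium(III) chloride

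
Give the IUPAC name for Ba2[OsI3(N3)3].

barium triazidotriiodoosmate(II)

The 2 barium counter-ions carry a total charge of +4, so each complex ion is 4−.
Ligand charges: 3×azido (-1 each), 3×iodo (-1 each); total -6. So Os + (-6) = 4−, giving Os = +2.
The complex ion is anionic, so osmium takes the -ate form osmate(II).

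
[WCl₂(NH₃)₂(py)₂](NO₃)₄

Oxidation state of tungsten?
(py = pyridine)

4 nitrate outside the brackets (-1 each) → the complex ion is 4+.
Ligand charges: 2×py neutral; 2×Cl = -2; 2×NH3 neutral; sum -2.
W + (-2) = 4+ ⇒ W is +6.

+6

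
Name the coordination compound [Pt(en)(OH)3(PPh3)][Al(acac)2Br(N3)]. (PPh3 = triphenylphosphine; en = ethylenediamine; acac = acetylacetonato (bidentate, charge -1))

Both ions are complex: the cation is named first with the plain metal name, the anion second with the -ate form; each ion's ligands are alphabetised independently.
Aluminium is always +3 in its complexes; the anion's ligand charges sum to -4, so the complex anion is 1−.
A 1:1 salt means the cation carries the equal and opposite charge, 1+.
Cation: ligand charges sum to -3; for the ion to be 1+, Pt = +4.

(ethylenediamine)trihydroxo(triphenylphosphine)platinum(IV) bis(acetylacetonato)azidobromoaluminate(III)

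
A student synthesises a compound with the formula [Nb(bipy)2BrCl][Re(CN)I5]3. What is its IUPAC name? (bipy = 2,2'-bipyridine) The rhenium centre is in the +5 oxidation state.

Both ions are complex: the cation is named first with the plain metal name, the anion second with the -ate form; each ion's ligands are alphabetised independently.
Re is given as +5; the anion's ligand charges sum to -6, so the complex anion is 1−.
With 3 anions per cation, the cation must be 3×1 = 3+.
Cation: ligand charges sum to -2; for the ion to be 3+, Nb = +5.

bis(2,2'-bipyridine)bromochloroniobium(V) cyanopentaiodorhenate(V)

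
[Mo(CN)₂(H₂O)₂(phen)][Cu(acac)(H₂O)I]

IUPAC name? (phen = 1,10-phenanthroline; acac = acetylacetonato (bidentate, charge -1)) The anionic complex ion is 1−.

diaquadicyano(1,10-phenanthroline)molybdenum(III) (acetylacetonato)aquaiodocuprate(I)

The complex anion is given as 1−; its ligand charges sum to -2, so Cu = +1.
A 1:1 salt means the cation carries the equal and opposite charge, 1+.
Cation: ligand charges sum to -2; for the ion to be 1+, Mo = +3.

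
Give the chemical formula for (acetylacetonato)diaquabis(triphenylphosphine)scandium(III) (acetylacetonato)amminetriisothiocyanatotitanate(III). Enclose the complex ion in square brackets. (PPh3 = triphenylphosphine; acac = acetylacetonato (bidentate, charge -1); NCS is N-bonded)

Cation [Sc…]: ligand charges -1, Sc(III) ⇒ ion charge 2+.
Anion [Ti…]: ligand charges -4, Ti(III) ⇒ ion charge 1−.

[Sc(acac)(H2O)2(PPh3)2][Ti(acac)(NCS)3(NH3)]2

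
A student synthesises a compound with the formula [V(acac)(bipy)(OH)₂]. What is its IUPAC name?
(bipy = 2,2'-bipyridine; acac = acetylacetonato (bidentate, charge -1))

There is no counter-ion, so the complex is neutral overall.
Ligand charges: 1×2,2'-bipyridine (neutral), 1×acetylacetonato (-1 each), 2×hydroxo (-1 each); total -3. So V + (-3) = 0, giving V = +3.
Ligands are named alphabetically: acetylacetonato before bipyridine before hydroxo.

(acetylacetonato)(2,2'-bipyridine)dihydroxovanadium(III)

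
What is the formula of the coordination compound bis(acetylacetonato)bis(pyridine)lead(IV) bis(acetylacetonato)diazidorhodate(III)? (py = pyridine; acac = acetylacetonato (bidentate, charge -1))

Cation [Pb…]: ligand charges -2, Pb(IV) ⇒ ion charge 2+.
Anion [Rh…]: ligand charges -4, Rh(III) ⇒ ion charge 1−.

[Pb(acac)2(py)2][Rh(acac)2(N3)2]2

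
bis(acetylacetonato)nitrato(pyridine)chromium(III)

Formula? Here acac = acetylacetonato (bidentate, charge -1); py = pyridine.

Ligands: 1 nitrato (NO3, -1), 2 acetylacetonato (acac, -1), 1 pyridine (py, neutral). Ligand charge sum = -3.
With Cr in oxidation state +3, the complex ion is [Cr...].

[Cr(acac)2(NO3)(py)]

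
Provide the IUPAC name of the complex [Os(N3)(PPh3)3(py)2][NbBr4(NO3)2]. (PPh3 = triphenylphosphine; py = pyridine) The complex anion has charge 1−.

Both ions are complex: the cation is named first with the plain metal name, the anion second with the -ate form; each ion's ligands are alphabetised independently.
The complex anion is given as 1−; its ligand charges sum to -6, so Nb = +5.
A 1:1 salt means the cation carries the equal and opposite charge, 1+.
Cation: ligand charges sum to -1; for the ion to be 1+, Os = +2.

azidobis(pyridine)tris(triphenylphosphine)osmium(II) tetrabromodinitratoniobate(V)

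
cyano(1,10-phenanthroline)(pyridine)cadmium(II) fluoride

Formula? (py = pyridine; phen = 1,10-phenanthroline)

Ligands: 1 pyridine (py, neutral), 1 cyano (CN, -1), 1 1,10-phenanthroline (phen, neutral). Ligand charge sum = -1.
Charge balance with fluoride (-1) requires 1 complex ion per 1 fluoride.

[Cd(CN)(phen)(py)]F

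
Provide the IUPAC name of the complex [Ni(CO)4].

tetracarbonylnickel(0)

There is no counter-ion, so the complex is neutral overall.
Ligand charges: 4×carbonyl (neutral); total 0. So Ni + (0) = 0, giving Ni = 0.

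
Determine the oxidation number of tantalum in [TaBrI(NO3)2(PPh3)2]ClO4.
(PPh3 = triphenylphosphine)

1 perchlorate outside the brackets (-1 each) → the complex ion is 1+.
Ligand charges: 1×Br = -1; 2×NO3 = -2; 2×PPh3 neutral; 1×I = -1; sum -4.
Ta + (-4) = 1+ ⇒ Ta is +5.

+5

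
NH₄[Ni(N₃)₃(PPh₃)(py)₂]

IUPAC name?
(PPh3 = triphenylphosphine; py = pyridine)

ammonium triazidobis(pyridine)(triphenylphosphine)nickelate(II)

The 1 ammonium counter-ion carries a total charge of +1, so each complex ion is 1−.
Ligand charges: 1×triphenylphosphine (neutral), 2×pyridine (neutral), 3×azido (-1 each); total -3. So Ni + (-3) = 1−, giving Ni = +2.
The complex ion is anionic, so nickel takes the -ate form nickelate(II).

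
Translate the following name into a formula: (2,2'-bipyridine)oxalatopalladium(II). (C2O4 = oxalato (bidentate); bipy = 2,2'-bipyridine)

Ligands: 1 oxalato (C2O4, -2), 1 2,2'-bipyridine (bipy, neutral). Ligand charge sum = -2.
With Pd in oxidation state +2, the complex ion is [Pd...].

[Pd(bipy)(C2O4)]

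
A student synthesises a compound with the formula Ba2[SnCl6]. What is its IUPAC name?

barium hexachlorostannate(II)

The 2 barium counter-ions carry a total charge of +4, so each complex ion is 4−.
Ligand charges: 6×chloro (-1 each); total -6. So Sn + (-6) = 4−, giving Sn = +2.
The complex ion is anionic, so tin takes the -ate form stannate(II).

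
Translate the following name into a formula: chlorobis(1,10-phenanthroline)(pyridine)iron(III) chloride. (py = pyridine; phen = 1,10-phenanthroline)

[FeCl(phen)2(py)]Cl2

Ligands: 1 chloro (Cl, -1), 1 pyridine (py, neutral), 2 1,10-phenanthroline (phen, neutral). Ligand charge sum = -1.
With Fe in oxidation state +3, the complex ion is [Fe...]^2+.
Charge balance with chloride (-1) requires 1 complex ion per 2 chloride.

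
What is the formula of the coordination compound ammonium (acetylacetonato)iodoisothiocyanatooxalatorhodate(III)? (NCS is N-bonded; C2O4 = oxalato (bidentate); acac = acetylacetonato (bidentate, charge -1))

Ligands: 1 isothiocyanato (NCS, -1), 1 iodo (I, -1), 1 oxalato (C2O4, -2), 1 acetylacetonato (acac, -1). Ligand charge sum = -5.
Charge balance with ammonium (+1) requires 1 complex ion per 2 ammonium.

(NH4)2[Rh(acac)(C2O4)I(NCS)]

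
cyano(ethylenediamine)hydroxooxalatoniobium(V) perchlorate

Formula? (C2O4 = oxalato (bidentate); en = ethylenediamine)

[Nb(C2O4)(CN)(en)(OH)]ClO4

Ligands: 1 oxalato (C2O4, -2), 1 ethylenediamine (en, neutral), 1 hydroxo (OH, -1), 1 cyano (CN, -1). Ligand charge sum = -4.
Charge balance with perchlorate (-1) requires 1 complex ion per 1 perchlorate.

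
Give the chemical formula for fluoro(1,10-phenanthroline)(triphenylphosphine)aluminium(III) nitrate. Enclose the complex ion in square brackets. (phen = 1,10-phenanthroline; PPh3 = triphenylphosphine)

[AlF(phen)(PPh3)](NO3)2

Ligands: 1 1,10-phenanthroline (phen, neutral), 1 fluoro (F, -1), 1 triphenylphosphine (PPh3, neutral). Ligand charge sum = -1.
Charge balance with nitrate (-1) requires 1 complex ion per 2 nitrate.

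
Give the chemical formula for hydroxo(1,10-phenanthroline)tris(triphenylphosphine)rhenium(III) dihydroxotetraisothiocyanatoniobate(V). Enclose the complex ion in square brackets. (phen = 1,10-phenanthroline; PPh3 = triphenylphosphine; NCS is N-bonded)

Cation [Re…]: ligand charges -1, Re(III) ⇒ ion charge 2+.
Anion [Nb…]: ligand charges -6, Nb(V) ⇒ ion charge 1−.
One 2+ cation requires 2 of the 1− anion.

[Re(OH)(phen)(PPh3)3][Nb(NCS)4(OH)2]2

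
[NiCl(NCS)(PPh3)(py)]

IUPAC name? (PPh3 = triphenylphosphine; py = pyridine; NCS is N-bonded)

chloroisothiocyanato(pyridine)(triphenylphosphine)nickel(II)

There is no counter-ion, so the complex is neutral overall.
Ligand charges: 1×chloro (-1 each), 1×triphenylphosphine (neutral), 1×pyridine (neutral), 1×isothiocyanato (-1 each); total -2. So Ni + (-2) = 0, giving Ni = +2.
Ligands are named alphabetically: chloro before isothiocyanato before pyridine before triphenylphosphine.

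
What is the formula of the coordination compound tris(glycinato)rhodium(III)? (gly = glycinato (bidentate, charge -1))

[Rh(gly)3]

Ligands: 3 glycinato (gly, -1). Ligand charge sum = -3.
With Rh in oxidation state +3, the complex ion is [Rh...].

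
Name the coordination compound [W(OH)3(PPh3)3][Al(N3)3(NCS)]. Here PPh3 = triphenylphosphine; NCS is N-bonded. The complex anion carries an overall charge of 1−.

trihydroxotris(triphenylphosphine)tungsten(IV) triazidoisothiocyanatoaluminate(III)

Both ions are complex: the cation is named first with the plain metal name, the anion second with the -ate form; each ion's ligands are alphabetised independently.
The complex anion is given as 1−; its ligand charges sum to -4, so Al = +3.
A 1:1 salt means the cation carries the equal and opposite charge, 1+.
Cation: ligand charges sum to -3; for the ion to be 1+, W = +4.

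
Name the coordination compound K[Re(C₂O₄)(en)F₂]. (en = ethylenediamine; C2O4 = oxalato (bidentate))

potassium (ethylenediamine)difluorooxalatorhenate(III)

The 1 potassium counter-ion carries a total charge of +1, so each complex ion is 1−.
Ligand charges: 1×ethylenediamine (neutral), 2×fluoro (-1 each), 1×oxalato (-2 each); total -4. So Re + (-4) = 1−, giving Re = +3.
The complex ion is anionic, so rhenium takes the -ate form rhenate(III).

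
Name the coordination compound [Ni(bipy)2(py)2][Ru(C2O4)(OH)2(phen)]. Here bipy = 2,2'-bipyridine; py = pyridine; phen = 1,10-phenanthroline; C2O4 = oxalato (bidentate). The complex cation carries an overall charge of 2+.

bis(2,2'-bipyridine)bis(pyridine)nickel(II) dihydroxooxalato(1,10-phenanthroline)ruthenate(II)

Both ions are complex: the cation is named first with the plain metal name, the anion second with the -ate form; each ion's ligands are alphabetised independently.
The complex cation is given as 2+; its ligand charges sum to 0, so Ni = +2.
A 1:1 salt means the anion carries the equal and opposite charge, 2−.
Anion: ligand charges sum to -4; for the ion to be 2−, Ru = +2.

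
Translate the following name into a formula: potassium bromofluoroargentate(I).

Ligands: 1 bromo (Br, -1), 1 fluoro (F, -1). Ligand charge sum = -2.
With Ag in oxidation state +1, the complex ion is [Ag...]^1−.
Charge balance with potassium (+1) requires 1 complex ion per 1 potassium.

K[AgBrF]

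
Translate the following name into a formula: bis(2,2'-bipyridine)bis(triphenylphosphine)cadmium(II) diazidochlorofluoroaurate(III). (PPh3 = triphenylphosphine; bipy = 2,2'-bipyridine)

[Cd(bipy)2(PPh3)2][AuClF(N3)2]2

Cation [Cd…]: ligand charges 0, Cd(II) ⇒ ion charge 2+.
Anion [Au…]: ligand charges -4, Au(III) ⇒ ion charge 1−.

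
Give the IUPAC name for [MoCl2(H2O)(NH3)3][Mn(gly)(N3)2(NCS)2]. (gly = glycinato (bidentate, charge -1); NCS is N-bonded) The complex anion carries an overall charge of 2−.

triammineaquadichloromolybdenum(IV) diazido(glycinato)diisothiocyanatomanganate(III)

Both ions are complex: the cation is named first with the plain metal name, the anion second with the -ate form; each ion's ligands are alphabetised independently.
The complex anion is given as 2−; its ligand charges sum to -5, so Mn = +3.
A 1:1 salt means the cation carries the equal and opposite charge, 2+.
Cation: ligand charges sum to -2; for the ion to be 2+, Mo = +4.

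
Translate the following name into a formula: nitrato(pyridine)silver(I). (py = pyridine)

[Ag(NO3)(py)]

Ligands: 1 pyridine (py, neutral), 1 nitrato (NO3, -1). Ligand charge sum = -1.
With Ag in oxidation state +1, the complex ion is [Ag...].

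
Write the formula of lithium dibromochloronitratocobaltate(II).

Li2[CoBr2Cl(NO3)]

Ligands: 1 nitrato (NO3, -1), 2 bromo (Br, -1), 1 chloro (Cl, -1). Ligand charge sum = -4.
With Co in oxidation state +2, the complex ion is [Co...]^2−.
Charge balance with lithium (+1) requires 1 complex ion per 2 lithium.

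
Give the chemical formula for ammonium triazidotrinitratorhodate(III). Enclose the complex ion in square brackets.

Ligands: 3 azido (N3, -1), 3 nitrato (NO3, -1). Ligand charge sum = -6.
With Rh in oxidation state +3, the complex ion is [Rh...]^3−.
Charge balance with ammonium (+1) requires 1 complex ion per 3 ammonium.

(NH4)3[Rh(N3)3(NO3)3]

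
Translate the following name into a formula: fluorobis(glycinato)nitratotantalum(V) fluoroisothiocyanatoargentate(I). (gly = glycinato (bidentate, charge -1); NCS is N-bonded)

[TaF(gly)2(NO3)][AgF(NCS)]

Cation [Ta…]: ligand charges -4, Ta(V) ⇒ ion charge 1+.
Anion [Ag…]: ligand charges -2, Ag(I) ⇒ ion charge 1−.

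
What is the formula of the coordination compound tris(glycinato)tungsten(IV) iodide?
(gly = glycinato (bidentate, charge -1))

[W(gly)3]I

Ligands: 3 glycinato (gly, -1). Ligand charge sum = -3.
With W in oxidation state +4, the complex ion is [W...]^1+.
Charge balance with iodide (-1) requires 1 complex ion per 1 iodide.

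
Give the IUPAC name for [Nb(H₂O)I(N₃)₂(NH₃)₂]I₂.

diammineaquadiazidoiodoniobium(V) iodide

The 2 iodide counter-ions carry a total charge of -2, so each complex ion is 2+.
Ligand charges: 1×aqua (neutral), 2×azido (-1 each), 1×iodo (-1 each), 2×ammine (neutral); total -3. So Nb + (-3) = 2+, giving Nb = +5.
Ligands are named alphabetically: ammine before aqua before azido before iodo.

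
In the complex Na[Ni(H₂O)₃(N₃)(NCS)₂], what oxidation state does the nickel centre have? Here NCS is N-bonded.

+2

1 sodium outside the brackets (+1 each) → the complex ion is 1−.
Ligand charges: 2×NCS = -2; 3×H2O neutral; 1×N3 = -1; sum -3.
Ni + (-3) = 1− ⇒ Ni is +2.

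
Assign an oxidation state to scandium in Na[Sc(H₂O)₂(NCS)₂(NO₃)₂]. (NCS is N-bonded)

1 sodium outside the brackets (+1 each) → the complex ion is 1−.
Ligand charges: 2×H2O neutral; 2×NCS = -2; 2×NO3 = -2; sum -4.
Sc + (-4) = 1− ⇒ Sc is +3.

+3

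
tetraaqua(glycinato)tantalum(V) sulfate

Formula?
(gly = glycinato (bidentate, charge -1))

Ligands: 1 glycinato (gly, -1), 4 aqua (H2O, neutral). Ligand charge sum = -1.
With Ta in oxidation state +5, the complex ion is [Ta...]^4+.
Charge balance with sulfate (-2) requires 1 complex ion per 2 sulfate.

[Ta(gly)(H2O)4](SO4)2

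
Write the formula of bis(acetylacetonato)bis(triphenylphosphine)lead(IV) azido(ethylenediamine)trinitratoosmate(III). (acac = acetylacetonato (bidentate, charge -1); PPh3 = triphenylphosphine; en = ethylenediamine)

[Pb(acac)2(PPh3)2][Os(en)(N3)(NO3)3]2

Cation [Pb…]: ligand charges -2, Pb(IV) ⇒ ion charge 2+.
Anion [Os…]: ligand charges -4, Os(III) ⇒ ion charge 1−.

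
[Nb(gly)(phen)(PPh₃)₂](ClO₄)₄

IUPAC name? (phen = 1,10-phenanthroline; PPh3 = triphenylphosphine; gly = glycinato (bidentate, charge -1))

(glycinato)(1,10-phenanthroline)bis(triphenylphosphine)niobium(V) perchlorate

The 4 perchlorate counter-ions carry a total charge of -4, so each complex ion is 4+.
Ligand charges: 1×1,10-phenanthroline (neutral), 2×triphenylphosphine (neutral), 1×glycinato (-1 each); total -1. So Nb + (-1) = 4+, giving Nb = +5.
Ligands are named alphabetically: glycinato before phenanthroline before triphenylphosphine.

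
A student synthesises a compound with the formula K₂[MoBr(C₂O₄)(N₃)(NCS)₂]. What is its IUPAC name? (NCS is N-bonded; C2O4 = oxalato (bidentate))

potassium azidobromodiisothiocyanatooxalatomolybdate(IV)

The 2 potassium counter-ions carry a total charge of +2, so each complex ion is 2−.
Ligand charges: 1×bromo (-1 each), 1×azido (-1 each), 2×isothiocyanato (-1 each), 1×oxalato (-2 each); total -6. So Mo + (-6) = 2−, giving Mo = +4.
The complex ion is anionic, so molybdenum takes the -ate form molybdate(IV).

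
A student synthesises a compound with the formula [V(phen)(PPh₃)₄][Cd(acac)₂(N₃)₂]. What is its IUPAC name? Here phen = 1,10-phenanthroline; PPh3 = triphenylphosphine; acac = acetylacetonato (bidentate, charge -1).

(1,10-phenanthroline)tetrakis(triphenylphosphine)vanadium(II) bis(acetylacetonato)diazidocadmate(II)

Both ions are complex: the cation is named first with the plain metal name, the anion second with the -ate form; each ion's ligands are alphabetised independently.
Cadmium is always +2 in its complexes; the anion's ligand charges sum to -4, so the complex anion is 2−.
A 1:1 salt means the cation carries the equal and opposite charge, 2+.
Cation: ligand charges sum to 0; for the ion to be 2+, V = +2.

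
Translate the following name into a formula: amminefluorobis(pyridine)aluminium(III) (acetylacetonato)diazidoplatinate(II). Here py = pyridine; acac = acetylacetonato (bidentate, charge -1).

Cation [Al…]: ligand charges -1, Al(III) ⇒ ion charge 2+.
Anion [Pt…]: ligand charges -3, Pt(II) ⇒ ion charge 1−.
One 2+ cation requires 2 of the 1− anion.

[AlF(NH3)(py)2][Pt(acac)(N3)2]2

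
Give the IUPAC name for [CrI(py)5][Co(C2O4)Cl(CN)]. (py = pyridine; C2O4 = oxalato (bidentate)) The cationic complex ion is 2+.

iodopentakis(pyridine)chromium(III) chlorocyanooxalatocobaltate(II)

The complex cation is given as 2+; its ligand charges sum to -1, so Cr = +3.
A 1:1 salt means the anion carries the equal and opposite charge, 2−.
Anion: ligand charges sum to -4; for the ion to be 2−, Co = +2.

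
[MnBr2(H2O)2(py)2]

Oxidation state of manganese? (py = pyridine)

+2

No counter-ion: the bracketed complex is neutral.
Ligand charges: 2×Br = -2; 2×H2O neutral; 2×py neutral; sum -2.
Mn + (-2) = 0 ⇒ Mn is +2.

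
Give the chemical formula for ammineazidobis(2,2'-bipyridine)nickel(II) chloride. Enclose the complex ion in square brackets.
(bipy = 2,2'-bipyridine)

Ligands: 1 azido (N3, -1), 1 ammine (NH3, neutral), 2 2,2'-bipyridine (bipy, neutral). Ligand charge sum = -1.
Charge balance with chloride (-1) requires 1 complex ion per 1 chloride.

[Ni(bipy)2(N3)(NH3)]Cl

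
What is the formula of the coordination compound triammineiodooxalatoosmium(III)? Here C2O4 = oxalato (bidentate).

[Os(C2O4)I(NH3)3]

Ligands: 1 oxalato (C2O4, -2), 3 ammine (NH3, neutral), 1 iodo (I, -1). Ligand charge sum = -3.
With Os in oxidation state +3, the complex ion is [Os...].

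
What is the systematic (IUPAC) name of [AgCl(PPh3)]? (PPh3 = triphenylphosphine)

chloro(triphenylphosphine)silver(I)

There is no counter-ion, so the complex is neutral overall.
Ligand charges: 1×triphenylphosphine (neutral), 1×chloro (-1 each); total -1. So Ag + (-1) = 0, giving Ag = +1.
Ligands are named alphabetically: chloro before triphenylphosphine.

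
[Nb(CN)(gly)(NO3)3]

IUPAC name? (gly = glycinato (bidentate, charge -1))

cyano(glycinato)trinitratoniobium(V)

There is no counter-ion, so the complex is neutral overall.
Ligand charges: 1×cyano (-1 each), 3×nitrato (-1 each), 1×glycinato (-1 each); total -5. So Nb + (-5) = 0, giving Nb = +5.
Ligands are named alphabetically: cyano before glycinato before nitrato.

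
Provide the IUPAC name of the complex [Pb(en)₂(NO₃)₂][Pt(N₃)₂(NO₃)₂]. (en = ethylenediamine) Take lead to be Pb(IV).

Both ions are complex: the cation is named first with the plain metal name, the anion second with the -ate form; each ion's ligands are alphabetised independently.
Pb is given as +4; the cation's ligand charges sum to -2, so the complex cation is 2+.
A 1:1 salt means the anion carries the equal and opposite charge, 2−.
Anion: ligand charges sum to -4; for the ion to be 2−, Pt = +2.

bis(ethylenediamine)dinitratolead(IV) diazidodinitratoplatinate(II)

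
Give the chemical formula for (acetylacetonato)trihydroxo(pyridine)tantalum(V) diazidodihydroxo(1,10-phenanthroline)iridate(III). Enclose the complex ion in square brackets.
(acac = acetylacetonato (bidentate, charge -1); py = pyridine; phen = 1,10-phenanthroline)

[Ta(acac)(OH)3(py)][Ir(N3)2(OH)2(phen)]

Cation [Ta…]: ligand charges -4, Ta(V) ⇒ ion charge 1+.
Anion [Ir…]: ligand charges -4, Ir(III) ⇒ ion charge 1−.
One 1+ cation balances one 1− anion.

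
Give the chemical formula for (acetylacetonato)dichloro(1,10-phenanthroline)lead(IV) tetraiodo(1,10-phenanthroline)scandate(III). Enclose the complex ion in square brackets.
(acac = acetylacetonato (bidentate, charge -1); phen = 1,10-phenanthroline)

Cation [Pb…]: ligand charges -3, Pb(IV) ⇒ ion charge 1+.
Anion [Sc…]: ligand charges -4, Sc(III) ⇒ ion charge 1−.
One 1+ cation balances one 1− anion.

[Pb(acac)Cl2(phen)][ScI4(phen)]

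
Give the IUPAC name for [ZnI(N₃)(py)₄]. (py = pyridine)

azidoiodotetrakis(pyridine)zinc(II)

There is no counter-ion, so the complex is neutral overall.
Ligand charges: 1×azido (-1 each), 4×pyridine (neutral), 1×iodo (-1 each); total -2. So Zn + (-2) = 0, giving Zn = +2.
Ligands are named alphabetically: azido before iodo before pyridine.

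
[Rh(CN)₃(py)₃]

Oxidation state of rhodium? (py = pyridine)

No counter-ion: the bracketed complex is neutral.
Ligand charges: 3×py neutral; 3×CN = -3; sum -3.
Rh + (-3) = 0 ⇒ Rh is +3.

+3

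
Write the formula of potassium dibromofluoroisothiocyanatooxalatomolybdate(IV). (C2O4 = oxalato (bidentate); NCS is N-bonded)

K2[MoBr2(C2O4)F(NCS)]

Ligands: 1 oxalato (C2O4, -2), 1 isothiocyanato (NCS, -1), 2 bromo (Br, -1), 1 fluoro (F, -1). Ligand charge sum = -6.
Charge balance with potassium (+1) requires 1 complex ion per 2 potassium.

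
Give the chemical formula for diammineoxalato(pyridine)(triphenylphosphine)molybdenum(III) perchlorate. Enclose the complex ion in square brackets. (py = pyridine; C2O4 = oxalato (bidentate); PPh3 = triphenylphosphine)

Ligands: 2 ammine (NH3, neutral), 1 pyridine (py, neutral), 1 oxalato (C2O4, -2), 1 triphenylphosphine (PPh3, neutral). Ligand charge sum = -2.
Charge balance with perchlorate (-1) requires 1 complex ion per 1 perchlorate.

[Mo(C2O4)(NH3)2(PPh3)(py)]ClO4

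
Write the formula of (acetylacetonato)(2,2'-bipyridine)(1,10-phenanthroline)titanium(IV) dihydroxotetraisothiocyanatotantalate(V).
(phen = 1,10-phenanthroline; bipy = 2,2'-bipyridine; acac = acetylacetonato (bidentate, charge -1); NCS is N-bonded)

[Ti(acac)(bipy)(phen)][Ta(NCS)4(OH)2]3

Cation [Ti…]: ligand charges -1, Ti(IV) ⇒ ion charge 3+.
Anion [Ta…]: ligand charges -6, Ta(V) ⇒ ion charge 1−.
One 3+ cation requires 3 of the 1− anion.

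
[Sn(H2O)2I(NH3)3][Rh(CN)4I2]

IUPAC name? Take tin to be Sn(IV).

triamminediaquaiodotin(IV) tetracyanodiiodorhodate(III)

Both ions are complex: the cation is named first with the plain metal name, the anion second with the -ate form; each ion's ligands are alphabetised independently.
Sn is given as +4; the cation's ligand charges sum to -1, so the complex cation is 3+.
A 1:1 salt means the anion carries the equal and opposite charge, 3−.
Anion: ligand charges sum to -6; for the ion to be 3−, Rh = +3.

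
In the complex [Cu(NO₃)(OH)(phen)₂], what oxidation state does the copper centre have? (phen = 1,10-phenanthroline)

+2

No counter-ion: the bracketed complex is neutral.
Ligand charges: 1×OH = -1; 2×phen neutral; 1×NO3 = -1; sum -2.
Cu + (-2) = 0 ⇒ Cu is +2.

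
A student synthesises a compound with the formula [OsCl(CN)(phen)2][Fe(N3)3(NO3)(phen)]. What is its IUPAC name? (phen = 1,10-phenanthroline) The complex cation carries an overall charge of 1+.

chlorocyanobis(1,10-phenanthroline)osmium(III) triazidonitrato(1,10-phenanthroline)ferrate(III)

Both ions are complex: the cation is named first with the plain metal name, the anion second with the -ate form; each ion's ligands are alphabetised independently.
The complex cation is given as 1+; its ligand charges sum to -2, so Os = +3.
A 1:1 salt means the anion carries the equal and opposite charge, 1−.
Anion: ligand charges sum to -4; for the ion to be 1−, Fe = +3.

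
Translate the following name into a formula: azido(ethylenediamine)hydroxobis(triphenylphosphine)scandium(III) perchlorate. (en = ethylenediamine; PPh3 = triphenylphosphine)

[Sc(en)(N3)(OH)(PPh3)2]ClO4

Ligands: 1 azido (N3, -1), 1 ethylenediamine (en, neutral), 2 triphenylphosphine (PPh3, neutral), 1 hydroxo (OH, -1). Ligand charge sum = -2.
With Sc in oxidation state +3, the complex ion is [Sc...]^1+.
Charge balance with perchlorate (-1) requires 1 complex ion per 1 perchlorate.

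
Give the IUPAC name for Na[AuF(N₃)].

sodium azidofluoroaurate(I)

The 1 sodium counter-ion carries a total charge of +1, so each complex ion is 1−.
Ligand charges: 1×azido (-1 each), 1×fluoro (-1 each); total -2. So Au + (-2) = 1−, giving Au = +1.
The complex ion is anionic, so gold takes the -ate form aurate(I).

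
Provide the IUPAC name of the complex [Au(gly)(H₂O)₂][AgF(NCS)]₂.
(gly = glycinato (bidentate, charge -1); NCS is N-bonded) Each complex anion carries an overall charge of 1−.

The complex anion is given as 1−; its ligand charges sum to -2, so Ag = +1.
With 2 anions per cation, the cation must be 2×1 = 2+.
Cation: ligand charges sum to -1; for the ion to be 2+, Au = +3.

diaqua(glycinato)gold(III) fluoroisothiocyanatoargentate(I)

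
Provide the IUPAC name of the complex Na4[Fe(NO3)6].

sodium hexanitratoferrate(II)

The 4 sodium counter-ions carry a total charge of +4, so each complex ion is 4−.
Ligand charges: 6×nitrato (-1 each); total -6. So Fe + (-6) = 4−, giving Fe = +2.
The complex ion is anionic, so iron takes the -ate form ferrate(II).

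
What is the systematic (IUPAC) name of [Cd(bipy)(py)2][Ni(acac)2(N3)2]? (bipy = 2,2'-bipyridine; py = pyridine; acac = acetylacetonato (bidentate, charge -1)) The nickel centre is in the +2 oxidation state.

Both ions are complex: the cation is named first with the plain metal name, the anion second with the -ate form; each ion's ligands are alphabetised independently.
Ni is given as +2; the anion's ligand charges sum to -4, so the complex anion is 2−.
A 1:1 salt means the cation carries the equal and opposite charge, 2+.
Cation: ligand charges sum to 0; for the ion to be 2+, Cd = +2.

(2,2'-bipyridine)bis(pyridine)cadmium(II) bis(acetylacetonato)diazidonickelate(II)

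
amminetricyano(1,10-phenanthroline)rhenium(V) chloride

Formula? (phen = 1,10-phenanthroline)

[Re(CN)3(NH3)(phen)]Cl2

Ligands: 3 cyano (CN, -1), 1 ammine (NH3, neutral), 1 1,10-phenanthroline (phen, neutral). Ligand charge sum = -3.
With Re in oxidation state +5, the complex ion is [Re...]^2+.
Charge balance with chloride (-1) requires 1 complex ion per 2 chloride.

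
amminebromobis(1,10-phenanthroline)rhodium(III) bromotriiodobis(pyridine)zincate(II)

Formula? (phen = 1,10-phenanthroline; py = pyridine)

Cation [Rh…]: ligand charges -1, Rh(III) ⇒ ion charge 2+.
Anion [Zn…]: ligand charges -4, Zn(II) ⇒ ion charge 2−.
One 2+ cation balances one 2− anion.

[RhBr(NH3)(phen)2][ZnBrI3(py)2]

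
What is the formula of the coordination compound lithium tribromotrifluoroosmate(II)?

Ligands: 3 bromo (Br, -1), 3 fluoro (F, -1). Ligand charge sum = -6.
Charge balance with lithium (+1) requires 1 complex ion per 4 lithium.

Li4[OsBr3F3]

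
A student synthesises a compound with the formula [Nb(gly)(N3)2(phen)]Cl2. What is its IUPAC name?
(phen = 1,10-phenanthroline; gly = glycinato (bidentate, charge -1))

The 2 chloride counter-ions carry a total charge of -2, so each complex ion is 2+.
Ligand charges: 2×azido (-1 each), 1×1,10-phenanthroline (neutral), 1×glycinato (-1 each); total -3. So Nb + (-3) = 2+, giving Nb = +5.
Ligands are named alphabetically: azido before glycinato before phenanthroline.

diazido(glycinato)(1,10-phenanthroline)niobium(V) chloride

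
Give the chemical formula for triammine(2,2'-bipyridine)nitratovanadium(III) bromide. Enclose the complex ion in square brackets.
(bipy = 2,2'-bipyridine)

Ligands: 3 ammine (NH3, neutral), 1 2,2'-bipyridine (bipy, neutral), 1 nitrato (NO3, -1). Ligand charge sum = -1.
With V in oxidation state +3, the complex ion is [V...]^2+.
Charge balance with bromide (-1) requires 1 complex ion per 2 bromide.

[V(bipy)(NH3)3(NO3)]Br2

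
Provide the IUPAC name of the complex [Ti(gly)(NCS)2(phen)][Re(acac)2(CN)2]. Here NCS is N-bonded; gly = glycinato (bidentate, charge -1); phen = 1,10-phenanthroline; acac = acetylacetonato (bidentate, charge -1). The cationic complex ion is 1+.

(glycinato)diisothiocyanato(1,10-phenanthroline)titanium(IV) bis(acetylacetonato)dicyanorhenate(III)

Both ions are complex: the cation is named first with the plain metal name, the anion second with the -ate form; each ion's ligands are alphabetised independently.
The complex cation is given as 1+; its ligand charges sum to -3, so Ti = +4.
A 1:1 salt means the anion carries the equal and opposite charge, 1−.
Anion: ligand charges sum to -4; for the ion to be 1−, Re = +3.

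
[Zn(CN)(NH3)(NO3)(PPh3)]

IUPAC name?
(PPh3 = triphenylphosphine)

There is no counter-ion, so the complex is neutral overall.
Ligand charges: 1×nitrato (-1 each), 1×ammine (neutral), 1×triphenylphosphine (neutral), 1×cyano (-1 each); total -2. So Zn + (-2) = 0, giving Zn = +2.
Ligands are named alphabetically: ammine before cyano before nitrato before triphenylphosphine.

amminecyanonitrato(triphenylphosphine)zinc(II)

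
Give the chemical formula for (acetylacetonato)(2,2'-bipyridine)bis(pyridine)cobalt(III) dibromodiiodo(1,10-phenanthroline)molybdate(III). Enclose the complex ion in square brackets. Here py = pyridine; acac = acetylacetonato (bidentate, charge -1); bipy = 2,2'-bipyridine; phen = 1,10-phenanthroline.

[Co(acac)(bipy)(py)2][MoBr2I2(phen)]2

Cation [Co…]: ligand charges -1, Co(III) ⇒ ion charge 2+.
Anion [Mo…]: ligand charges -4, Mo(III) ⇒ ion charge 1−.
One 2+ cation requires 2 of the 1− anion.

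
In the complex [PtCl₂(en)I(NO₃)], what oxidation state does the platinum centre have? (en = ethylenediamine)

No counter-ion: the bracketed complex is neutral.
Ligand charges: 1×NO3 = -1; 2×Cl = -2; 1×I = -1; 1×en neutral; sum -4.
Pt + (-4) = 0 ⇒ Pt is +4.

+4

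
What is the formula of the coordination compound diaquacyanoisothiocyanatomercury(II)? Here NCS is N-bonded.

[Hg(CN)(H2O)2(NCS)]

Ligands: 1 cyano (CN, -1), 2 aqua (H2O, neutral), 1 isothiocyanato (NCS, -1). Ligand charge sum = -2.
With Hg in oxidation state +2, the complex ion is [Hg...].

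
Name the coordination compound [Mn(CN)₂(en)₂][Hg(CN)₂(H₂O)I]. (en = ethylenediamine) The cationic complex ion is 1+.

Both ions are complex: the cation is named first with the plain metal name, the anion second with the -ate form; each ion's ligands are alphabetised independently.
The complex cation is given as 1+; its ligand charges sum to -2, so Mn = +3.
A 1:1 salt means the anion carries the equal and opposite charge, 1−.
Anion: ligand charges sum to -3; for the ion to be 1−, Hg = +2.

dicyanobis(ethylenediamine)manganese(III) aquadicyanoiodomercurate(II)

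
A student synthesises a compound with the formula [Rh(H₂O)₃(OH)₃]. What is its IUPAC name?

triaquatrihydroxorhodium(III)

There is no counter-ion, so the complex is neutral overall.
Ligand charges: 3×hydroxo (-1 each), 3×aqua (neutral); total -3. So Rh + (-3) = 0, giving Rh = +3.
Ligands are named alphabetically: aqua before hydroxo.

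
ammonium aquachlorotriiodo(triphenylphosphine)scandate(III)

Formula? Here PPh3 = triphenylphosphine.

NH4[ScCl(H2O)I3(PPh3)]

Ligands: 1 aqua (H2O, neutral), 3 iodo (I, -1), 1 chloro (Cl, -1), 1 triphenylphosphine (PPh3, neutral). Ligand charge sum = -4.
With Sc in oxidation state +3, the complex ion is [Sc...]^1−.
Charge balance with ammonium (+1) requires 1 complex ion per 1 ammonium.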